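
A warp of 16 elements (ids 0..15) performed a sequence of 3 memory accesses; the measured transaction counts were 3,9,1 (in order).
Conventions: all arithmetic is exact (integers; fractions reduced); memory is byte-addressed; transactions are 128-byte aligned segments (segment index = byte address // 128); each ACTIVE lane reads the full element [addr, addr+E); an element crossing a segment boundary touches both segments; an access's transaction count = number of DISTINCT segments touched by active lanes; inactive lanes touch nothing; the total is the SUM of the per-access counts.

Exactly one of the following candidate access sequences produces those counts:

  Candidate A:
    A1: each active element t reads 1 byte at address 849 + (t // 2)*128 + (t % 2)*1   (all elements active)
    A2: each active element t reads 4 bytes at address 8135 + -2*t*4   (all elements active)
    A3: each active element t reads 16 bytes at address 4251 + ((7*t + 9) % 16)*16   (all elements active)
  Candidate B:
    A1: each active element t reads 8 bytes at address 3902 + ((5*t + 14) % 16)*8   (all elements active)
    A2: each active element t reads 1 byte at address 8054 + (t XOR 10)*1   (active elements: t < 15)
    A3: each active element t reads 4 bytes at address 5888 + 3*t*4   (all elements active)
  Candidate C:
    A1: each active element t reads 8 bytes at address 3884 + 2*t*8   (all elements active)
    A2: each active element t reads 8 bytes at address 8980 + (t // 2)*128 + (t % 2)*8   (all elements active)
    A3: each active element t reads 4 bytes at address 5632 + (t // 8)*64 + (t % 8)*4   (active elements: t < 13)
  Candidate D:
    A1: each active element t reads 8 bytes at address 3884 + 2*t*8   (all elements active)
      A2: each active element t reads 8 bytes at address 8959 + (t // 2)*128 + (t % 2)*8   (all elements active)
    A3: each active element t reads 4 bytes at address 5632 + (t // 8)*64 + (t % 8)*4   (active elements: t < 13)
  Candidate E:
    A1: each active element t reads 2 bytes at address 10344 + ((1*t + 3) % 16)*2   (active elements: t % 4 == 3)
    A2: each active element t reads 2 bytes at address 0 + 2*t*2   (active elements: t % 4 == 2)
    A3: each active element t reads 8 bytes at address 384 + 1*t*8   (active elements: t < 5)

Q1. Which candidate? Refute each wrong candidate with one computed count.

A: A1 gives 8 transactions, not 3
B: A1 gives 2 transactions, not 3
C: A2 gives 8 transactions, not 9
E: A1 gives 2 transactions, not 3
D: all counts match (3,9,1)

Answer: D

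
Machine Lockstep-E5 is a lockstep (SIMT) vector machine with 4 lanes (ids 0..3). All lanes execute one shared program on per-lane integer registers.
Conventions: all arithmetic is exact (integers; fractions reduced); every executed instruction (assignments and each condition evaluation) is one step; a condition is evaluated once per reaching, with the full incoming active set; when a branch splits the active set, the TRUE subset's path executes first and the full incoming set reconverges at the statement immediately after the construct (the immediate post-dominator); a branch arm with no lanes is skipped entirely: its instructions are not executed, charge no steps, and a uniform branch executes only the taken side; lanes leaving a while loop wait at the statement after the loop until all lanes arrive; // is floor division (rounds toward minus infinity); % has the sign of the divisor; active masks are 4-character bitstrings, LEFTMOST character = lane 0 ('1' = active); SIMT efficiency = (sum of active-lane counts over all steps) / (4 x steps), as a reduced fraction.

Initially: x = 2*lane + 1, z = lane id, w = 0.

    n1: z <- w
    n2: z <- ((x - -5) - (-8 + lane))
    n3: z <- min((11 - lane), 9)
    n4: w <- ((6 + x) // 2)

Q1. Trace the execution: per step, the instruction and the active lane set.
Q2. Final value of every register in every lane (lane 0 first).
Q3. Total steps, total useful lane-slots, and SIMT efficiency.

step 0: z <- w                       1111
step 1: z <- ((x - -5) - (-8 + lane)) 1111
step 2: z <- min((11 - lane), 9)     1111
step 3: w <- ((6 + x) // 2)          1111

Answer: 4 steps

x: 1,3,5,7
z: 9,9,9,8
w: 3,4,5,6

steps = 4; useful = 16; efficiency = 16/16 = 1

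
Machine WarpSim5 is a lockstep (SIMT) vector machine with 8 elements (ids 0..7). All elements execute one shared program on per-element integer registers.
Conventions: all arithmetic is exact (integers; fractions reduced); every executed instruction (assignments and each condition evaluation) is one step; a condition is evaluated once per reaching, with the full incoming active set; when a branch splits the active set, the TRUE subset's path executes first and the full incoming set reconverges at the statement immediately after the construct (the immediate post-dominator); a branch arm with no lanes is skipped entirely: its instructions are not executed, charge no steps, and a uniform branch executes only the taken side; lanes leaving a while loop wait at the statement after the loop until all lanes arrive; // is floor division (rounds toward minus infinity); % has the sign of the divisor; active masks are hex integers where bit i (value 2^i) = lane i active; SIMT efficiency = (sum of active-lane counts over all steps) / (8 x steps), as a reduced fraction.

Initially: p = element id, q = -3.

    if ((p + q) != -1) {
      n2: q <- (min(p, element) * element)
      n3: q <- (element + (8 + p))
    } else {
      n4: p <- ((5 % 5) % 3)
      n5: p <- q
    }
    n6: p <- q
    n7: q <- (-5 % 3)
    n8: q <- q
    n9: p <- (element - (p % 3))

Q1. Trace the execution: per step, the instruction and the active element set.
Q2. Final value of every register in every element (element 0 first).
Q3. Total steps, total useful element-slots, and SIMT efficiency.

step 0: eval ((p + q) != -1)         0xff
step 1: q <- (min(p, element) * element) 0xfb
step 2: q <- (element + (8 + p))     0xfb
step 3: p <- ((5 % 5) % 3)           0x04
step 4: p <- q                       0x04
step 5: p <- q                       0xff
step 6: q <- (-5 % 3)                0xff
step 7: q <- q                       0xff
step 8: p <- (element - (p % 3))     0xff

Answer: 9 steps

p: -2,0,2,1,3,5,4,6
q: 1,1,1,1,1,1,1,1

steps = 9; useful = 56; efficiency = 56/72 = 7/9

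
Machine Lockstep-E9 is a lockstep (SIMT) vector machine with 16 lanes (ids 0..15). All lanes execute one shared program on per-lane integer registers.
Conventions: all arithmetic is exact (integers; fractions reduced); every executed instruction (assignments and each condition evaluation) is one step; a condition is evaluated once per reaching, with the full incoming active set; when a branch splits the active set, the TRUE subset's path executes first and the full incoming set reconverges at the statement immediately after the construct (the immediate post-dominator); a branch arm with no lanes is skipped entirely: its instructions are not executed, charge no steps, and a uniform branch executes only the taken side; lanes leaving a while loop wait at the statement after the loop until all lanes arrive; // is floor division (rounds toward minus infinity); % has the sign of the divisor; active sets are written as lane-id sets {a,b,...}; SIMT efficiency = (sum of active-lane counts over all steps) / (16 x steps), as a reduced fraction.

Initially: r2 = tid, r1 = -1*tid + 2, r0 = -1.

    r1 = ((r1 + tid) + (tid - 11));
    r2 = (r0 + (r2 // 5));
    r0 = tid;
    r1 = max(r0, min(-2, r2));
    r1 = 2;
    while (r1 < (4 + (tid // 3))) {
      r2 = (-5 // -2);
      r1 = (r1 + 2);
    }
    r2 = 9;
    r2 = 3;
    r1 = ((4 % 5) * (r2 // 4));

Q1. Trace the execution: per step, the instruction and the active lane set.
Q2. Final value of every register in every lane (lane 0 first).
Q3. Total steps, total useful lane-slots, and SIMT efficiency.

step 0: r1 <- ((r1 + tid) + (tid - 11)) {0,1,2,3,4,5,6,7,8,9,10,11,12,13,14,15}
step 1: r2 <- (r0 + (r2 // 5))       {0,1,2,3,4,5,6,7,8,9,10,11,12,13,14,15}
step 2: r0 <- tid                    {0,1,2,3,4,5,6,7,8,9,10,11,12,13,14,15}
step 3: r1 <- max(r0, min(-2, r2))   {0,1,2,3,4,5,6,7,8,9,10,11,12,13,14,15}
step 4: r1 <- 2                      {0,1,2,3,4,5,6,7,8,9,10,11,12,13,14,15}
step 5: eval (r1 < (4 + (tid // 3))) {0,1,2,3,4,5,6,7,8,9,10,11,12,13,14,15}
step 6: r2 <- (-5 // -2)             {0,1,2,3,4,5,6,7,8,9,10,11,12,13,14,15}
step 7: r1 <- (r1 + 2)               {0,1,2,3,4,5,6,7,8,9,10,11,12,13,14,15}
step 8: eval (r1 < (4 + (tid // 3))) {0,1,2,3,4,5,6,7,8,9,10,11,12,13,14,15}
step 9: r2 <- (-5 // -2)             {3,4,5,6,7,8,9,10,11,12,13,14,15}
step 10: r1 <- (r1 + 2)               {3,4,5,6,7,8,9,10,11,12,13,14,15}
step 11: eval (r1 < (4 + (tid // 3))) {3,4,5,6,7,8,9,10,11,12,13,14,15}
step 12: r2 <- (-5 // -2)             {9,10,11,12,13,14,15}
step 13: r1 <- (r1 + 2)               {9,10,11,12,13,14,15}
step 14: eval (r1 < (4 + (tid // 3))) {9,10,11,12,13,14,15}
step 15: r2 <- (-5 // -2)             {15}
step 16: r1 <- (r1 + 2)               {15}
step 17: eval (r1 < (4 + (tid // 3))) {15}
step 18: r2 <- 9                      {0,1,2,3,4,5,6,7,8,9,10,11,12,13,14,15}
step 19: r2 <- 3                      {0,1,2,3,4,5,6,7,8,9,10,11,12,13,14,15}
step 20: r1 <- ((4 % 5) * (r2 // 4))  {0,1,2,3,4,5,6,7,8,9,10,11,12,13,14,15}

Answer: 21 steps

r2: 3,3,3,3,3,3,3,3,3,3,3,3,3,3,3,3
r1: 0,0,0,0,0,0,0,0,0,0,0,0,0,0,0,0
r0: 0,1,2,3,4,5,6,7,8,9,10,11,12,13,14,15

steps = 21; useful = 255; efficiency = 255/336 = 85/112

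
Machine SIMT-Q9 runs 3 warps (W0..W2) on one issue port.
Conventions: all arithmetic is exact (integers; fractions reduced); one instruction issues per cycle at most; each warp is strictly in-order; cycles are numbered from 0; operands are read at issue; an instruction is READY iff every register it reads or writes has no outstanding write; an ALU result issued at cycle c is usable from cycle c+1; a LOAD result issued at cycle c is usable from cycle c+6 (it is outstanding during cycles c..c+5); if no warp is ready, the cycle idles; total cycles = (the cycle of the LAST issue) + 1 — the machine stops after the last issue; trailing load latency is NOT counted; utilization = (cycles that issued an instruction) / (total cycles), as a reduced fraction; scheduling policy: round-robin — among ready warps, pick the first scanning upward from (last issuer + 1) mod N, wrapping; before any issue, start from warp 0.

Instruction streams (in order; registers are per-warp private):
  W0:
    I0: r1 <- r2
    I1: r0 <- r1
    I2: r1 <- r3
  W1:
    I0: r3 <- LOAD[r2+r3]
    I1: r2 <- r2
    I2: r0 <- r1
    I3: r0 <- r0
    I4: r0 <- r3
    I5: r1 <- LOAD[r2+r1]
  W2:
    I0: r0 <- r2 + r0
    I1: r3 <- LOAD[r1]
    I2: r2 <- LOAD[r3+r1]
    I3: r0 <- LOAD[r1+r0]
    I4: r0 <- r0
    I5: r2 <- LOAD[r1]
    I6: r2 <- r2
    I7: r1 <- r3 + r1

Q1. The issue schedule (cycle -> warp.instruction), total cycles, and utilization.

cycle 0: W0.I0
cycle 1: W1.I0
cycle 2: W2.I0
cycle 3: W0.I1
cycle 4: W1.I1
cycle 5: W2.I1
cycle 6: W0.I2
cycle 7: W1.I2
cycle 8: W1.I3
cycle 9: W1.I4
cycle 10: W1.I5
cycle 11: W2.I2
cycle 12: W2.I3
cycle 13: idle
cycle 14: idle
cycle 15: idle
cycle 16: idle
cycle 17: idle
cycle 18: W2.I4
cycle 19: W2.I5
cycle 20: idle
cycle 21: idle
cycle 22: idle
cycle 23: idle
cycle 24: idle
cycle 25: W2.I6
cycle 26: W2.I7

Answer: 27 cycles, utilization 17/27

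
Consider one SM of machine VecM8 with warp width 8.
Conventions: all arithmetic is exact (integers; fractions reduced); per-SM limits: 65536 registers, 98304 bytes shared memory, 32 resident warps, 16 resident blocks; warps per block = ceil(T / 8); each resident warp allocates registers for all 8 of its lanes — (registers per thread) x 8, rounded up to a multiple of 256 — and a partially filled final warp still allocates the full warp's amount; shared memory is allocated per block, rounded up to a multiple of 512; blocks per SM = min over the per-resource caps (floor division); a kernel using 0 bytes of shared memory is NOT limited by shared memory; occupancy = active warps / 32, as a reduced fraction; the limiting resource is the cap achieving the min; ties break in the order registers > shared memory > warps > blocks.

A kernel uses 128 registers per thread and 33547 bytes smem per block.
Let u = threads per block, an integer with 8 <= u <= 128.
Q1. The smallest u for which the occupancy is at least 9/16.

Answer: u = 65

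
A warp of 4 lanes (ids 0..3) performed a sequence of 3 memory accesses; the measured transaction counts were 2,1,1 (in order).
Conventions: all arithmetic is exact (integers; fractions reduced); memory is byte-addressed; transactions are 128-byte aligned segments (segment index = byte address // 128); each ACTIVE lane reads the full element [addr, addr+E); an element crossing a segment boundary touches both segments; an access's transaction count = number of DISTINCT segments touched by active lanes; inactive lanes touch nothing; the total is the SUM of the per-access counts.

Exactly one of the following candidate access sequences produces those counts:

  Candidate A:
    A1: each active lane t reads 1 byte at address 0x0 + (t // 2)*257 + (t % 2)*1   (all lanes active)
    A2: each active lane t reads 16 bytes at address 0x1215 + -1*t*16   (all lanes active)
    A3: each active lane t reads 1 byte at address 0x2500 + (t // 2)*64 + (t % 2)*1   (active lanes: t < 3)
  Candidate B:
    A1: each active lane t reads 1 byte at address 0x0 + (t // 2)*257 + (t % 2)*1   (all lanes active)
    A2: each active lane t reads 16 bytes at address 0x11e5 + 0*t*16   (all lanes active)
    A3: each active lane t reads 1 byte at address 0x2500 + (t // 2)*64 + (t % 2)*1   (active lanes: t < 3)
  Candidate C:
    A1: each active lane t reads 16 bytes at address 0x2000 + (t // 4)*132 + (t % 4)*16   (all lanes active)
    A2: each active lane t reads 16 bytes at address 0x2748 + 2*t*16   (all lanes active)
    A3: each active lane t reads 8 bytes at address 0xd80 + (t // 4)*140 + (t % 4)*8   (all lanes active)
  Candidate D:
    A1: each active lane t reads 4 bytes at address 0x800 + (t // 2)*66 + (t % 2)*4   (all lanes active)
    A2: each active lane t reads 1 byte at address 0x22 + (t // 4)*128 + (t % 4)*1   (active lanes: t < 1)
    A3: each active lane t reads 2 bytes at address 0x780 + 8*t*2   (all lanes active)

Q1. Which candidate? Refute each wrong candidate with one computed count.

A: A2 gives 2 transactions, not 1
C: A1 gives 1 transaction, not 2
D: A1 gives 1 transaction, not 2
B: all counts match (2,1,1)

Answer: B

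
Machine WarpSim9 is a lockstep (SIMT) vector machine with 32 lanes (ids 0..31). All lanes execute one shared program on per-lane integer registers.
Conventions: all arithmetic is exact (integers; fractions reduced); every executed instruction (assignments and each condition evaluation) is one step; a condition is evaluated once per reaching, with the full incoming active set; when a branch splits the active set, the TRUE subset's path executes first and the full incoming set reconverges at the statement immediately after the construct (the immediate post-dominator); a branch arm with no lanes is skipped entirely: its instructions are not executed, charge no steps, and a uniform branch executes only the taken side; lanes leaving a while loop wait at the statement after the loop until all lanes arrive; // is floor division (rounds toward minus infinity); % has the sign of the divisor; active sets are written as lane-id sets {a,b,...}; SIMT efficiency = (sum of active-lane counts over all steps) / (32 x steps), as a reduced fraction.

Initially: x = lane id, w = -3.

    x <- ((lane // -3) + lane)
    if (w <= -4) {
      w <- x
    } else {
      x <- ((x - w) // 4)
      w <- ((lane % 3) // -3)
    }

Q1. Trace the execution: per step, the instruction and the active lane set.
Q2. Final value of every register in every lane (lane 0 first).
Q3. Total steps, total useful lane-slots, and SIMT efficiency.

step 0: x <- ((lane // -3) + lane)   {0,1,2,3,4,5,6,7,8,9,10,11,12,13,14,15,16,17,18,19,20,21,22,23,24,25,26,27,28,29,30,31}
step 1: eval (w <= -4)               {0,1,2,3,4,5,6,7,8,9,10,11,12,13,14,15,16,17,18,19,20,21,22,23,24,25,26,27,28,29,30,31}
step 2: x <- ((x - w) // 4)          {0,1,2,3,4,5,6,7,8,9,10,11,12,13,14,15,16,17,18,19,20,21,22,23,24,25,26,27,28,29,30,31}
step 3: w <- ((lane % 3) // -3)      {0,1,2,3,4,5,6,7,8,9,10,11,12,13,14,15,16,17,18,19,20,21,22,23,24,25,26,27,28,29,30,31}

Answer: 4 steps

x: 0,0,1,1,1,1,1,1,2,2,2,2,2,2,3,3,3,3,3,3,4,4,4,4,4,4,5,5,5,5,5,5
w: 0,-1,-1,0,-1,-1,0,-1,-1,0,-1,-1,0,-1,-1,0,-1,-1,0,-1,-1,0,-1,-1,0,-1,-1,0,-1,-1,0,-1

steps = 4; useful = 128; efficiency = 128/128 = 1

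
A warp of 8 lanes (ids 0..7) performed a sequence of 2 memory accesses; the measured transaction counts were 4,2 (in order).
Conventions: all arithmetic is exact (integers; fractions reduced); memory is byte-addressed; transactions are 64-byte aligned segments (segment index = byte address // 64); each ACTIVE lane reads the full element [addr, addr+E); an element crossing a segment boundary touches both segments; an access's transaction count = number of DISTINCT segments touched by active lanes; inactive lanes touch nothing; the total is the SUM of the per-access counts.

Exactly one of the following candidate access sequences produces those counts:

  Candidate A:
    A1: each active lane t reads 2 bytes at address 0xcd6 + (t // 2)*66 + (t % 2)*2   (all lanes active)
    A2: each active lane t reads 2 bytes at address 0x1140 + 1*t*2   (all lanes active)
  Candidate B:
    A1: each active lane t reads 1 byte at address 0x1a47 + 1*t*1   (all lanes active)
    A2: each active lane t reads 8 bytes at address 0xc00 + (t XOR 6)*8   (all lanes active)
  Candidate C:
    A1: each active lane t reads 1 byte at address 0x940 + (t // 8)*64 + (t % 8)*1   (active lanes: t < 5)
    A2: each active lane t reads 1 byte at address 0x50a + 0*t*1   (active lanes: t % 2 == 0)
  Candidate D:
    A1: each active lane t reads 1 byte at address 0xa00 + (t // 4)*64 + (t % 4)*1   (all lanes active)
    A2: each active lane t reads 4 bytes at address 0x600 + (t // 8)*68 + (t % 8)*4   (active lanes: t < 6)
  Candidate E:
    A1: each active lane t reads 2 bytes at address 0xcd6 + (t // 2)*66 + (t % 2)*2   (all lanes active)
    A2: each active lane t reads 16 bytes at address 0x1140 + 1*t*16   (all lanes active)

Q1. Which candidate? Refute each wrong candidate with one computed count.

A: A2 gives 1 transaction, not 2
B: A1 gives 1 transaction, not 4
C: A1 gives 1 transaction, not 4
D: A1 gives 2 transactions, not 4
E: all counts match (4,2)

Answer: E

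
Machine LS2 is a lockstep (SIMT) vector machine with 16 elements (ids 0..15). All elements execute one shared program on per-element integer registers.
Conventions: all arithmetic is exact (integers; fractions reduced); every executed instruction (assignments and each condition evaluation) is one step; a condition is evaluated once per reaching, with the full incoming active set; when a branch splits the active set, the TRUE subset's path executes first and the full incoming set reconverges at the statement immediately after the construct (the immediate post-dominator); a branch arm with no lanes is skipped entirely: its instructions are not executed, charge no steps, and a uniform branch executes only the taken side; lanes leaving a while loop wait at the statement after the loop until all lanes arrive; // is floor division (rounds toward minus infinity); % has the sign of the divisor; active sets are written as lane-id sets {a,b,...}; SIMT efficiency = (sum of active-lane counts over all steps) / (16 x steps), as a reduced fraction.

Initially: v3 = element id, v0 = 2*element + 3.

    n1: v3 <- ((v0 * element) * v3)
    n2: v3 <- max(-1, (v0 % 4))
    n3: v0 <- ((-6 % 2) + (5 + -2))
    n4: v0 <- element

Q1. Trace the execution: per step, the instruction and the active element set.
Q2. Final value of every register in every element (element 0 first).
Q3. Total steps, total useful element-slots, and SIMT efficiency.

step 0: v3 <- ((v0 * element) * v3)  {0,1,2,3,4,5,6,7,8,9,10,11,12,13,14,15}
step 1: v3 <- max(-1, (v0 % 4))      {0,1,2,3,4,5,6,7,8,9,10,11,12,13,14,15}
step 2: v0 <- ((-6 % 2) + (5 + -2))  {0,1,2,3,4,5,6,7,8,9,10,11,12,13,14,15}
step 3: v0 <- element                {0,1,2,3,4,5,6,7,8,9,10,11,12,13,14,15}

Answer: 4 steps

v3: 3,1,3,1,3,1,3,1,3,1,3,1,3,1,3,1
v0: 0,1,2,3,4,5,6,7,8,9,10,11,12,13,14,15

steps = 4; useful = 64; efficiency = 64/64 = 1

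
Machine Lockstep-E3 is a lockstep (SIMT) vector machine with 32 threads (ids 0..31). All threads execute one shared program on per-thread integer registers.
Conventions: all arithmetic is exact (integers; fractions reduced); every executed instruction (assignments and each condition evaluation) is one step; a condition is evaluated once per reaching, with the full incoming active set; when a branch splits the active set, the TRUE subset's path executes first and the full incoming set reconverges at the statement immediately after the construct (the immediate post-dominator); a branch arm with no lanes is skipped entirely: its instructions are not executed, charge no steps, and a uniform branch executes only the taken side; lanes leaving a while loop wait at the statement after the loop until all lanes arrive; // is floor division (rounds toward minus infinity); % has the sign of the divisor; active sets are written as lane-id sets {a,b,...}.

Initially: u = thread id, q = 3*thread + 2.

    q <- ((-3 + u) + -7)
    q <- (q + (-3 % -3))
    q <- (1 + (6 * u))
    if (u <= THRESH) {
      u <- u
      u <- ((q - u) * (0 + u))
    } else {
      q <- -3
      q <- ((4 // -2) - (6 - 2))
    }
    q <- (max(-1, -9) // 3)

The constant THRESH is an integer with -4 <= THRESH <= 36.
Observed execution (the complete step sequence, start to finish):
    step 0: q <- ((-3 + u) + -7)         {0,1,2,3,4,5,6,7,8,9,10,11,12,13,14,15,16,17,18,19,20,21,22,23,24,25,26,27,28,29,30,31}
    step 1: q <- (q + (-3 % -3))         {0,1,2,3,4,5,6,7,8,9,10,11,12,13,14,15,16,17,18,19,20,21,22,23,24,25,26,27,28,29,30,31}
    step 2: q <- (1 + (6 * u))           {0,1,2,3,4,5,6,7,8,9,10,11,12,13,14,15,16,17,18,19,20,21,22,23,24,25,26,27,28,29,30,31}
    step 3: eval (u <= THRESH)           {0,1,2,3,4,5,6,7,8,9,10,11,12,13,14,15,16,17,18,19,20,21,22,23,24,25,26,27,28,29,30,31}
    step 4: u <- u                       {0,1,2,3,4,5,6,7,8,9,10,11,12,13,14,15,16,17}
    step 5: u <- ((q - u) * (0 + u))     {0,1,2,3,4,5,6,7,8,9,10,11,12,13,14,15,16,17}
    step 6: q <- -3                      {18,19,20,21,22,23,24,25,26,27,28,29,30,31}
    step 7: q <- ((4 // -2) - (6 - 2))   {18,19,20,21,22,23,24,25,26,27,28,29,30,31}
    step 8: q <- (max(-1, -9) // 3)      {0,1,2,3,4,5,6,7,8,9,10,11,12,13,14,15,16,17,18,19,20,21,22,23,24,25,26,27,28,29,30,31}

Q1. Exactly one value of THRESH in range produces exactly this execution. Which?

Answer: THRESH = 17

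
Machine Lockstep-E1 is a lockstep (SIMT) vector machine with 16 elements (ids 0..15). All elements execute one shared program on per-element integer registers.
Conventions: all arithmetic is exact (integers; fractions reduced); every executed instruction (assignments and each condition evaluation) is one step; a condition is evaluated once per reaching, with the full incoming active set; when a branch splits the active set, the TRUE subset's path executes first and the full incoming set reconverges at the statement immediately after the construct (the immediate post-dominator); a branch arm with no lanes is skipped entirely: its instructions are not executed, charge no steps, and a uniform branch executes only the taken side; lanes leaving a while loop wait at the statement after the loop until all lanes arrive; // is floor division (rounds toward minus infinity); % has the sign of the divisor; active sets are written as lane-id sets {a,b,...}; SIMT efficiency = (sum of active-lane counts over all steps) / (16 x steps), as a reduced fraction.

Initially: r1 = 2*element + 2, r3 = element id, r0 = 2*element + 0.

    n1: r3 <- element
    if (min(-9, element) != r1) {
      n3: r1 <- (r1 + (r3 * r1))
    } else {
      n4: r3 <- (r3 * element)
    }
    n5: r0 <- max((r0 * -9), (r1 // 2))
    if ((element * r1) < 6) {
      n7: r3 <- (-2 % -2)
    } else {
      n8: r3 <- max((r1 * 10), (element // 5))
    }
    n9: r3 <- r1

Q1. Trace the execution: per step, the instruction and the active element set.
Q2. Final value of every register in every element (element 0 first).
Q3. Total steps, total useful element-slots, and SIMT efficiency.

step 0: r3 <- element                {0,1,2,3,4,5,6,7,8,9,10,11,12,13,14,15}
step 1: eval (min(-9, element) != r1) {0,1,2,3,4,5,6,7,8,9,10,11,12,13,14,15}
step 2: r1 <- (r1 + (r3 * r1))       {0,1,2,3,4,5,6,7,8,9,10,11,12,13,14,15}
step 3: r0 <- max((r0 * -9), (r1 // 2)) {0,1,2,3,4,5,6,7,8,9,10,11,12,13,14,15}
step 4: eval ((element * r1) < 6)    {0,1,2,3,4,5,6,7,8,9,10,11,12,13,14,15}
step 5: r3 <- (-2 % -2)              {0}
step 6: r3 <- max((r1 * 10), (element // 5)) {1,2,3,4,5,6,7,8,9,10,11,12,13,14,15}
step 7: r3 <- r1                     {0,1,2,3,4,5,6,7,8,9,10,11,12,13,14,15}

Answer: 8 steps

r1: 2,8,18,32,50,72,98,128,162,200,242,288,338,392,450,512
r3: 2,8,18,32,50,72,98,128,162,200,242,288,338,392,450,512
r0: 1,4,9,16,25,36,49,64,81,100,121,144,169,196,225,256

steps = 8; useful = 112; efficiency = 112/128 = 7/8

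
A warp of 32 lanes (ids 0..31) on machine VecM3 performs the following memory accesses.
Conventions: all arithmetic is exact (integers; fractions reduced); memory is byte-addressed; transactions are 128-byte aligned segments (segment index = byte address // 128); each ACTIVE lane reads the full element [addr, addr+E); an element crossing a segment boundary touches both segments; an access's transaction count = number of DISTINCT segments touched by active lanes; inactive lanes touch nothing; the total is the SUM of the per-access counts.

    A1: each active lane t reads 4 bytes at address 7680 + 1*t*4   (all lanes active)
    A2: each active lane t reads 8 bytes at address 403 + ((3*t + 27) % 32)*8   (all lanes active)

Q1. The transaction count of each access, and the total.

A1: 1 transaction
A2: 3 transactions

Answer: 1,3; total 4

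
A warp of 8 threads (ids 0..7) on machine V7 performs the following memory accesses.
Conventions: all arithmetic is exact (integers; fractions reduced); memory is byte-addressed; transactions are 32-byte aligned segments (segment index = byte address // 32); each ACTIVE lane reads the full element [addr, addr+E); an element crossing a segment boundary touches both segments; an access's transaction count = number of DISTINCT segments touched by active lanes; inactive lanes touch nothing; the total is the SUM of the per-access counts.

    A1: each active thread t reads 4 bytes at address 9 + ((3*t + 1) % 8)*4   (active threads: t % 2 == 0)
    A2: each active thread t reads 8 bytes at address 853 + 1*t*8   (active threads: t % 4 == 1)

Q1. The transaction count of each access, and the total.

A1: 2 transactions
A2: 3 transactions

Answer: 2,3; total 5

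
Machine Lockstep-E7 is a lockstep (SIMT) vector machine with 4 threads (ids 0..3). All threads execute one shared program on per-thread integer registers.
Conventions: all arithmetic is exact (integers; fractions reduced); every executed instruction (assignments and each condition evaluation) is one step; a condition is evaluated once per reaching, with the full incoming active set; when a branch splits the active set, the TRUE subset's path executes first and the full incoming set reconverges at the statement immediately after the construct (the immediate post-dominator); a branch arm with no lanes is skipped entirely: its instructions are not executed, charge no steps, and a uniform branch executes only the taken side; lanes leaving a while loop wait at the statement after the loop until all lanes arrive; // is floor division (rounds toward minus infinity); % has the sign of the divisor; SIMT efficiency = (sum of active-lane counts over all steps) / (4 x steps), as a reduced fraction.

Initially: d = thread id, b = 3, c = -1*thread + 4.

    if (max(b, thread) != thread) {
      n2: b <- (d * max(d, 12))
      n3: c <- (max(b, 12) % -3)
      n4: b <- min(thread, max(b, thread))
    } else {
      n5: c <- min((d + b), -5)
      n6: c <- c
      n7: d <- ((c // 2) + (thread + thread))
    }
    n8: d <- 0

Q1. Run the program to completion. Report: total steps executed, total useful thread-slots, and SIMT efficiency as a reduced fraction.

Answer: 8 steps, 20 useful, 5/8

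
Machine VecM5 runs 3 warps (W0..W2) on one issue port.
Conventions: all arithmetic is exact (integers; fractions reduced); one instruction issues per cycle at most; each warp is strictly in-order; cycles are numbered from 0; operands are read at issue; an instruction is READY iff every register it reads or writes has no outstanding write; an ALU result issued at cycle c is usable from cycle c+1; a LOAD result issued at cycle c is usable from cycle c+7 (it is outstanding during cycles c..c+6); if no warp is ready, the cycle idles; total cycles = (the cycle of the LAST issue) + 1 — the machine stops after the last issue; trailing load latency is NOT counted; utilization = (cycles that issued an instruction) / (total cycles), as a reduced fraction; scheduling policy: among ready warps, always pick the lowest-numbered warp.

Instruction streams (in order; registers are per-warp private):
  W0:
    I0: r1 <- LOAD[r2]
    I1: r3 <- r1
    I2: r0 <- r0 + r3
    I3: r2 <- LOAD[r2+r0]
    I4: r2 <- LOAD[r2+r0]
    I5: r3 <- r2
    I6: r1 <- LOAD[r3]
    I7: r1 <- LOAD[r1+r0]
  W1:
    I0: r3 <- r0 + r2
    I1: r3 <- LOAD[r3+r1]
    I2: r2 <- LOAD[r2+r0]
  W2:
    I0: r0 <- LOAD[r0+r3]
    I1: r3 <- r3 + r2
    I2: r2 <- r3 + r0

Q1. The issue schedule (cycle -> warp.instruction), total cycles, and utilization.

cycle 0: W0.I0
cycle 1: W1.I0
cycle 2: W1.I1
cycle 3: W1.I2
cycle 4: W2.I0
cycle 5: W2.I1
cycle 6: idle
cycle 7: W0.I1
cycle 8: W0.I2
cycle 9: W0.I3
cycle 10: idle
cycle 11: W2.I2
cycle 12: idle
cycle 13: idle
cycle 14: idle
cycle 15: idle
cycle 16: W0.I4
cycle 17: idle
cycle 18: idle
cycle 19: idle
cycle 20: idle
cycle 21: idle
cycle 22: idle
cycle 23: W0.I5
cycle 24: W0.I6
cycle 25: idle
cycle 26: idle
cycle 27: idle
cycle 28: idle
cycle 29: idle
cycle 30: idle
cycle 31: W0.I7

Answer: 32 cycles, utilization 7/16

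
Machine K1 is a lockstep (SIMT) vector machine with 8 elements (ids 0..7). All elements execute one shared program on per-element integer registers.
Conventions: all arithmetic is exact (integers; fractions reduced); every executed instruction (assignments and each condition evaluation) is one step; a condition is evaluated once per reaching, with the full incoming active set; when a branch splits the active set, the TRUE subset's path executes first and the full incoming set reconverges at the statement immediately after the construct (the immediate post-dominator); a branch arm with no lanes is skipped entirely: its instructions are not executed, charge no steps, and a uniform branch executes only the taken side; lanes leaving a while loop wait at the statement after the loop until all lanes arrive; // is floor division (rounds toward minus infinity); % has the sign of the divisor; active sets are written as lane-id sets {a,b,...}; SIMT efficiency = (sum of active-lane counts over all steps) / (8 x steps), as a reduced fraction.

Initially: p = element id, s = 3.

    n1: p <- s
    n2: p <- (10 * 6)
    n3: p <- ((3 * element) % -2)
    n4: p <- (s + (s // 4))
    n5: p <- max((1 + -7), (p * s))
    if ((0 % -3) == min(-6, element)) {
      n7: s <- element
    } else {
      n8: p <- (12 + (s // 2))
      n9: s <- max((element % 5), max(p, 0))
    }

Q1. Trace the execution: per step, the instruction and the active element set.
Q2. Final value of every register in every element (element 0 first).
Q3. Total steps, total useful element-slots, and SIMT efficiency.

step 0: p <- s                       {0,1,2,3,4,5,6,7}
step 1: p <- (10 * 6)                {0,1,2,3,4,5,6,7}
step 2: p <- ((3 * element) % -2)    {0,1,2,3,4,5,6,7}
step 3: p <- (s + (s // 4))          {0,1,2,3,4,5,6,7}
step 4: p <- max((1 + -7), (p * s))  {0,1,2,3,4,5,6,7}
step 5: eval ((0 % -3) == min(-6, element)) {0,1,2,3,4,5,6,7}
step 6: p <- (12 + (s // 2))         {0,1,2,3,4,5,6,7}
step 7: s <- max((element % 5), max(p, 0)) {0,1,2,3,4,5,6,7}

Answer: 8 steps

p: 13,13,13,13,13,13,13,13
s: 13,13,13,13,13,13,13,13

steps = 8; useful = 64; efficiency = 64/64 = 1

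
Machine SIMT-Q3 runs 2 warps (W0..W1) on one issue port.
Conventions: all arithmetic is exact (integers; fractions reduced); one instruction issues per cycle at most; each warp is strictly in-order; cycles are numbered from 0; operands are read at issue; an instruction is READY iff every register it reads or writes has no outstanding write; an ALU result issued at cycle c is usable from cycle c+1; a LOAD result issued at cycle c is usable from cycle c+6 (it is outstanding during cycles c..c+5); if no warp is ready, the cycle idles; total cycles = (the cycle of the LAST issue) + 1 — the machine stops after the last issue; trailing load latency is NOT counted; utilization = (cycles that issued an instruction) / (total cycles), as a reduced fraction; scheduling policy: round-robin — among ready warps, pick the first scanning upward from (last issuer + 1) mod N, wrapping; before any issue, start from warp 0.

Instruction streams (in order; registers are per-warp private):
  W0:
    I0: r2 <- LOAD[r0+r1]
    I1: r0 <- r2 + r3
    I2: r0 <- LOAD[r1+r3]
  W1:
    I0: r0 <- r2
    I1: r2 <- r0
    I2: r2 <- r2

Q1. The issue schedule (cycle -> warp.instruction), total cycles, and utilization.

cycle 0: W0.I0
cycle 1: W1.I0
cycle 2: W1.I1
cycle 3: W1.I2
cycle 4: idle
cycle 5: idle
cycle 6: W0.I1
cycle 7: W0.I2

Answer: 8 cycles, utilization 3/4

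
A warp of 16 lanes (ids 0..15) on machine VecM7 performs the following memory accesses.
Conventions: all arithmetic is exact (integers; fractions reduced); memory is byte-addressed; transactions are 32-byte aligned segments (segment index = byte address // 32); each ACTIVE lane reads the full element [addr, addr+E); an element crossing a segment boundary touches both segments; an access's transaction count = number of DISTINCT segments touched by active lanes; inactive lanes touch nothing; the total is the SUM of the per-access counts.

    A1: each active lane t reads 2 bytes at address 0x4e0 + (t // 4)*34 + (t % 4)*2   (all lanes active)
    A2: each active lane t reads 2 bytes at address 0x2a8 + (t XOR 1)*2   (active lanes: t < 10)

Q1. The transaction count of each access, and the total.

A1: 4 transactions
A2: 1 transaction

Answer: 4,1; total 5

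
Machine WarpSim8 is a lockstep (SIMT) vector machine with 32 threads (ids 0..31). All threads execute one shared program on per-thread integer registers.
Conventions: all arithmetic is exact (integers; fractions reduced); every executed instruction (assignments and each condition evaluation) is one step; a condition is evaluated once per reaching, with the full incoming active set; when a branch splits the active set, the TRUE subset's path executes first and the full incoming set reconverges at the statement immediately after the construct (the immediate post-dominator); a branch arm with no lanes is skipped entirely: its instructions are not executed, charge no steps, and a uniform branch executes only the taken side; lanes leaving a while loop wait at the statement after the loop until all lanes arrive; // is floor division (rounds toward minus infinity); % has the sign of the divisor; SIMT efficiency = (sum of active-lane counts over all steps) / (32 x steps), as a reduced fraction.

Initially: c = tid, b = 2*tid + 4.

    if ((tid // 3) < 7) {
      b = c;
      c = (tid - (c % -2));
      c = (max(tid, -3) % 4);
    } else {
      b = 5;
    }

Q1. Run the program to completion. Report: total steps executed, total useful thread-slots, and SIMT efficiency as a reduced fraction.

Answer: 5 steps, 106 useful, 53/80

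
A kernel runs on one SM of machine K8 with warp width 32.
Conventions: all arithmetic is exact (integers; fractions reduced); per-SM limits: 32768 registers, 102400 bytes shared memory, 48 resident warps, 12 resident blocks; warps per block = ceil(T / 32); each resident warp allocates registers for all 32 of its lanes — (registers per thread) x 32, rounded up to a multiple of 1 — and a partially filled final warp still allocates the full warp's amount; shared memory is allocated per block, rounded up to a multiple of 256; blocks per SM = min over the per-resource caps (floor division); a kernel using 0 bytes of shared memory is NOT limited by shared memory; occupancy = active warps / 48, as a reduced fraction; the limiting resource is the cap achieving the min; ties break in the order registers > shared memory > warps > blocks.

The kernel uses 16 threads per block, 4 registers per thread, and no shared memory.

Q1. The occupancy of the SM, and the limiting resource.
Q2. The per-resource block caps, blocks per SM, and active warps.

Answer: occupancy 1/4, limited by blocks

registers: 256 blocks
shared memory: no limit (kernel uses none)
warps: 48 blocks
blocks: 12 blocks

Answer: 12 blocks, 12 active warps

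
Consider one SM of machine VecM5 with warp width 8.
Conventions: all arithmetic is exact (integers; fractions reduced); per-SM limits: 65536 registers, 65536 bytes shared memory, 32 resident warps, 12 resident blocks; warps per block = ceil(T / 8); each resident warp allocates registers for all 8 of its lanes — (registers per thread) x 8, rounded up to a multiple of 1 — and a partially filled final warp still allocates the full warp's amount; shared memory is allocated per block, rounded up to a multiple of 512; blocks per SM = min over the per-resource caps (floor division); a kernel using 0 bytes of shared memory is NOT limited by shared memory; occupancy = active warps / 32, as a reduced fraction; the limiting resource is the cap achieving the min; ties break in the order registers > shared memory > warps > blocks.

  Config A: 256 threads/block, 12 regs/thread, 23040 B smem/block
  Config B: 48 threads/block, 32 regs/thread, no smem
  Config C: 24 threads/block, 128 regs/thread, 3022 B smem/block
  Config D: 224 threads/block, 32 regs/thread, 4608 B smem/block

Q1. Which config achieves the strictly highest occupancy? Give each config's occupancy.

occupancies: A 1, B 15/16, C 15/16, D 7/8

Answer: A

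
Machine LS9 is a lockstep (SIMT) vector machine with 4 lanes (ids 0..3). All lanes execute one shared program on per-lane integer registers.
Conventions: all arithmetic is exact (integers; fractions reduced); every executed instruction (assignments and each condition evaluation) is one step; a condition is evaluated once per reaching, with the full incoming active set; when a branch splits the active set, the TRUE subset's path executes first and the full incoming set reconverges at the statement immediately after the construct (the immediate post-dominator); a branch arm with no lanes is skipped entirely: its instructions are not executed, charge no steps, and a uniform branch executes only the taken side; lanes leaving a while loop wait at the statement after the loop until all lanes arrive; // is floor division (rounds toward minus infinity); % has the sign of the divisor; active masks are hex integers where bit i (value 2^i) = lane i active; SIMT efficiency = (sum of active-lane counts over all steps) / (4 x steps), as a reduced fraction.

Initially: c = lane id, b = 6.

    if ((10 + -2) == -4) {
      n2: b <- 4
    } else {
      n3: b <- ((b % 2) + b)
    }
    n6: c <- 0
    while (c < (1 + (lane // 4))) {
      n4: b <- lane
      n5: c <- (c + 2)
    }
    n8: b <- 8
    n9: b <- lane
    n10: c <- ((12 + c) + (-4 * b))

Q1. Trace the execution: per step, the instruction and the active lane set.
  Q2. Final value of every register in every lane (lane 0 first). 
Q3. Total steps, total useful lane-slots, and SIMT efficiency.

step 0: eval ((10 + -2) == -4)       0xf
step 1: b <- ((b % 2) + b)           0xf
step 2: c <- 0                       0xf
step 3: eval (c < (1 + (lane // 4))) 0xf
step 4: b <- lane                    0xf
step 5: c <- (c + 2)                 0xf
step 6: eval (c < (1 + (lane // 4))) 0xf
step 7: b <- 8                       0xf
step 8: b <- lane                    0xf
step 9: c <- ((12 + c) + (-4 * b))   0xf

Answer: 10 steps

c: 14,10,6,2
b: 0,1,2,3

steps = 10; useful = 40; efficiency = 40/40 = 1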